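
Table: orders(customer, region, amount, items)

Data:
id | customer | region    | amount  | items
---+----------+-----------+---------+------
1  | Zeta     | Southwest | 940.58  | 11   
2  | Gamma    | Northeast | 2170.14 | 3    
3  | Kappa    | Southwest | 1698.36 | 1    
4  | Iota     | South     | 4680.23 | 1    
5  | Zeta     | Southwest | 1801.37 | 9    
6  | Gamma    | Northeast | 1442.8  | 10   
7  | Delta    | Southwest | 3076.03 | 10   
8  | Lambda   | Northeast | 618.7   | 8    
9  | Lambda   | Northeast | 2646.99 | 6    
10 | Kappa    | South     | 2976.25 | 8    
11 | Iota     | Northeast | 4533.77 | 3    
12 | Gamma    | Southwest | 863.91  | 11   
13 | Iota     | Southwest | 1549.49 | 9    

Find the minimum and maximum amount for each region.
SELECT region, MIN(amount), MAX(amount)
FROM orders
GROUP BY region

Result:
  Northeast: min=618.70, max=4533.77
  South: min=2976.25, max=4680.23
  Southwest: min=863.91, max=3076.03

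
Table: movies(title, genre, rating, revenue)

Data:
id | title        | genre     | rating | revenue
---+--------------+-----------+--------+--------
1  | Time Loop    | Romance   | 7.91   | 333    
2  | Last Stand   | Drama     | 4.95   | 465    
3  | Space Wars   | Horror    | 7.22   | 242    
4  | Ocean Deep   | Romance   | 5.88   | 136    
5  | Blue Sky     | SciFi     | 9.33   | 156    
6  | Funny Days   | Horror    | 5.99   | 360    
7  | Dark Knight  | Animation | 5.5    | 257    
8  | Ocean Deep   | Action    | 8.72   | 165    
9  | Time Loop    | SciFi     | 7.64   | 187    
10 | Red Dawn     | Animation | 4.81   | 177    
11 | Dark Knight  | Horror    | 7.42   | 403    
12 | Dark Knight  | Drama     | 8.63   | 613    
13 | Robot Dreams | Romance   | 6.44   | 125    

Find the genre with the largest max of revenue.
SELECT genre, MAX(revenue) as val
FROM movies
GROUP BY genre
ORDER BY val DESC
LIMIT 1

Result: Drama with max(revenue) = 613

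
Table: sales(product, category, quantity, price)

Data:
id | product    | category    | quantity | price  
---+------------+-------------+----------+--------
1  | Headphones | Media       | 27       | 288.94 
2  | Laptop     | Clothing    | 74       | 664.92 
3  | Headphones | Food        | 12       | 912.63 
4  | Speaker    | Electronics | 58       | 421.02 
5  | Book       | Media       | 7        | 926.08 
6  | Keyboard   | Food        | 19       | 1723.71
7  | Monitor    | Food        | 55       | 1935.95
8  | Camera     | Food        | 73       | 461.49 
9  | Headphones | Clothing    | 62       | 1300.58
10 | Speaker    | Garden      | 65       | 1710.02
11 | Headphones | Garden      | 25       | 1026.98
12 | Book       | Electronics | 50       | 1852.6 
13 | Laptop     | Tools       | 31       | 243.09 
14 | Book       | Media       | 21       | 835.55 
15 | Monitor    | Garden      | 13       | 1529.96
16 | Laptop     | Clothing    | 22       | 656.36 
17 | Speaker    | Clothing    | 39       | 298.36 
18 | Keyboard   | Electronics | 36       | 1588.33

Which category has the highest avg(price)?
SELECT category, AVG(price) as val
FROM sales
GROUP BY category
ORDER BY val DESC
LIMIT 1

Result: Garden with avg(price) = 1422.32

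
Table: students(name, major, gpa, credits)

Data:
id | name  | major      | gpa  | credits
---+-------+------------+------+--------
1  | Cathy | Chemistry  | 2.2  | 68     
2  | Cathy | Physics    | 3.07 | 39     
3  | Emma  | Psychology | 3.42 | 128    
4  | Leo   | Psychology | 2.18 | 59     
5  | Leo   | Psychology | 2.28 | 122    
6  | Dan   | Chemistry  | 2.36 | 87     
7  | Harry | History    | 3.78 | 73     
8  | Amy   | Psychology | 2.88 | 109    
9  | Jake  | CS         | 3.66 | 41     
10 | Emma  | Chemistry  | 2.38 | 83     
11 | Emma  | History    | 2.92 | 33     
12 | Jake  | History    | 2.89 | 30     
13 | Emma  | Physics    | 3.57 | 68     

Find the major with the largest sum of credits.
SELECT major, SUM(credits) as val
FROM students
GROUP BY major
ORDER BY val DESC
LIMIT 1

Result: Psychology with sum(credits) = 418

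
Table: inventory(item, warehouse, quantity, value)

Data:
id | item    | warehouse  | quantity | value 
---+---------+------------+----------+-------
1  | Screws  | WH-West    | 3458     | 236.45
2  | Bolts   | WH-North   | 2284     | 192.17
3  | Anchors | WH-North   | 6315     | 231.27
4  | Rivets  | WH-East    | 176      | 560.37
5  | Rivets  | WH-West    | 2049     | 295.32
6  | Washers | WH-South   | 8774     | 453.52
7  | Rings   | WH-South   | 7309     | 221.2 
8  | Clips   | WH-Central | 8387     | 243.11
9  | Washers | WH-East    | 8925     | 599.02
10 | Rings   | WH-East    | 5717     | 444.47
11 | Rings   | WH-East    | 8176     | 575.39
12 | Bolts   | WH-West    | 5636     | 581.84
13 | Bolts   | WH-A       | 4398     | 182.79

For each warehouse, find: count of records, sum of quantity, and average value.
SELECT warehouse,
       COUNT(*) as cnt,
       SUM(quantity) as total_quantity,
       AVG(value) as avg_value
FROM inventory
GROUP BY warehouse

Result:
  WH-A: 1 records, 4398 total quantity, 182.79 avg value
  WH-Central: 1 records, 8387 total quantity, 243.11 avg value
  WH-East: 4 records, 22994 total quantity, 544.81 avg value
  WH-North: 2 records, 8599 total quantity, 211.72 avg value
  WH-South: 2 records, 16083 total quantity, 337.36 avg value
  WH-West: 3 records, 11143 total quantity, 371.20 avg value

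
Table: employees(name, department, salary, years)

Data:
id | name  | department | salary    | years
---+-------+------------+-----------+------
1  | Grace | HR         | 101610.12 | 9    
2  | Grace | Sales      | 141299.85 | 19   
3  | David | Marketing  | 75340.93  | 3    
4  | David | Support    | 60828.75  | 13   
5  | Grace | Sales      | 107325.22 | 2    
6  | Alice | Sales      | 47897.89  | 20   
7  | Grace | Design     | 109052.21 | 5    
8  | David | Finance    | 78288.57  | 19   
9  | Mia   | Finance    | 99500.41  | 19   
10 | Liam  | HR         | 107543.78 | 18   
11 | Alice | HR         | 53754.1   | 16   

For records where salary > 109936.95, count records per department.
SELECT department, COUNT(*)
FROM employees
WHERE salary > 109936.95
GROUP BY department

Note: WHERE filters rows before grouping.

Result:
  Sales: 1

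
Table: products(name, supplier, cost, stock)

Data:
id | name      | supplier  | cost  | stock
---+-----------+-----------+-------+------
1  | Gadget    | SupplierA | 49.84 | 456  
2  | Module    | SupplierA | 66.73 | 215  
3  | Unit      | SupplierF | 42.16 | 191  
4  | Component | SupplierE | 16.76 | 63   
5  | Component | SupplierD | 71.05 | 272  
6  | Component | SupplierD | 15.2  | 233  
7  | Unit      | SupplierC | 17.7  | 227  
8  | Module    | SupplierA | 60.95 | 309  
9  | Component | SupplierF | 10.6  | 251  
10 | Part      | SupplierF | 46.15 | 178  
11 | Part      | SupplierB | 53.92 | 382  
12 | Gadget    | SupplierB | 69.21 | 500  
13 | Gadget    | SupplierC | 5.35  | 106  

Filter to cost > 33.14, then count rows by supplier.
SELECT supplier, COUNT(*)
FROM products
WHERE cost > 33.14
GROUP BY supplier

Note: WHERE filters rows before grouping.

Result:
  SupplierA: 3
  SupplierB: 2
  SupplierD: 1
  SupplierF: 2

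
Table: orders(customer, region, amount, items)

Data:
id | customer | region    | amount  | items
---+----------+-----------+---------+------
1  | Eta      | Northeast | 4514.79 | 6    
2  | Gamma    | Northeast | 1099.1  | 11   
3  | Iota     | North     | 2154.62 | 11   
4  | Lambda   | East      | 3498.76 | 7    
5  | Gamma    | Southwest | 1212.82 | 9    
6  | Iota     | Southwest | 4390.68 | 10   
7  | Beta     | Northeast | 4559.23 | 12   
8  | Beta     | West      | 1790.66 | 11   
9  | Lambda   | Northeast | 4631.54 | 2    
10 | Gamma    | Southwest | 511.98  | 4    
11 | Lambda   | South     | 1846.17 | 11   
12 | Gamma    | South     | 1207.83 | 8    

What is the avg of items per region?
SELECT region, AVG(items) as result
FROM orders
GROUP BY region

Result:
  East: 7.00
  North: 11.00
  Northeast: 7.75
  South: 9.50
  Southwest: 7.67
  West: 11.00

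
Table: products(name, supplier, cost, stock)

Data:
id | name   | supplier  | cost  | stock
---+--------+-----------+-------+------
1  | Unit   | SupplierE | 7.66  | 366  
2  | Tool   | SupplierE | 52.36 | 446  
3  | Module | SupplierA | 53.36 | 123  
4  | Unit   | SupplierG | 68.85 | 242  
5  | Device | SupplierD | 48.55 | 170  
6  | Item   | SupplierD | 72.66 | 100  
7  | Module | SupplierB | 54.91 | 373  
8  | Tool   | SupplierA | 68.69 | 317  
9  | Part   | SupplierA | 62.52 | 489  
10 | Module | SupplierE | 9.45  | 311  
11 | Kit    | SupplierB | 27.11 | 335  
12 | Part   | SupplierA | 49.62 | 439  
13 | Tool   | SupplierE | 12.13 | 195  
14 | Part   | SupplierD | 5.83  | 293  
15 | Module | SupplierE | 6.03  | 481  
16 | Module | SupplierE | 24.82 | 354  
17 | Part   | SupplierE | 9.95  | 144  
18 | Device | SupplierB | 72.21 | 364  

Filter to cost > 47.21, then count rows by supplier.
SELECT supplier, COUNT(*)
FROM products
WHERE cost > 47.21
GROUP BY supplier

Note: WHERE filters rows before grouping.

Result:
  SupplierA: 4
  SupplierB: 2
  SupplierD: 2
  SupplierE: 1
  SupplierG: 1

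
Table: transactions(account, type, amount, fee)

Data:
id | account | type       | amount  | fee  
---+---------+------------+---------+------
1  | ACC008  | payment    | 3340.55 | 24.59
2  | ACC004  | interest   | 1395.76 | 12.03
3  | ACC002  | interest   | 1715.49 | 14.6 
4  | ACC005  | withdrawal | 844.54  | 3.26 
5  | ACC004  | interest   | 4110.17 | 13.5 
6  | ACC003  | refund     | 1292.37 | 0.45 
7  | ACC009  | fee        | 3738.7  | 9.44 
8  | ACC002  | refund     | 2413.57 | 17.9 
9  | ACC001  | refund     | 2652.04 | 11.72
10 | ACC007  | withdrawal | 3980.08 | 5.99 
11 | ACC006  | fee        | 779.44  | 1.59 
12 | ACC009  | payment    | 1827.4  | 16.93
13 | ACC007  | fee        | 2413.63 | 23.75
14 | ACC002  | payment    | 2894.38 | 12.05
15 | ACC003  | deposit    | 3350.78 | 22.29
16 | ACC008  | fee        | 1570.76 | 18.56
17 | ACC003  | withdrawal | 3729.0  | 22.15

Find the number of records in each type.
SELECT type, COUNT(*) as count
FROM transactions
GROUP BY type

Result:
  deposit: 1
  fee: 4
  interest: 3
  payment: 3
  refund: 3
  withdrawal: 3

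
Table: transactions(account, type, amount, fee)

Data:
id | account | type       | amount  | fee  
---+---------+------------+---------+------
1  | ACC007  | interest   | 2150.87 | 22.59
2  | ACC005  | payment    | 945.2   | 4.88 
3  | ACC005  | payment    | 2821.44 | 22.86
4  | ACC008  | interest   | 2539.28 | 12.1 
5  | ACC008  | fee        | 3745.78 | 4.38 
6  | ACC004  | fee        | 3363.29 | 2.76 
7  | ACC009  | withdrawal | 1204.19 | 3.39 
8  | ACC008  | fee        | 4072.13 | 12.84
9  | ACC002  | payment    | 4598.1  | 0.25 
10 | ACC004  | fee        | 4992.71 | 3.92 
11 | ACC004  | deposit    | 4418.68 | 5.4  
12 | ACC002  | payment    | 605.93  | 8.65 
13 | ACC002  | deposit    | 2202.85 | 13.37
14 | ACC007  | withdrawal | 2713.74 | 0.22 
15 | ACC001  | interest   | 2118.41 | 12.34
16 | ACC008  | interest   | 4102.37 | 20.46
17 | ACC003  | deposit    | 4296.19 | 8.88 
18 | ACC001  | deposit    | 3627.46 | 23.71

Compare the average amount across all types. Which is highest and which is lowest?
SELECT type, AVG(amount)
FROM transactions
GROUP BY type
ORDER BY AVG(amount)

All groups:
  withdrawal: 1958.97
  payment: 2242.67
  interest: 2727.73
  deposit: 3636.30
  fee: 4043.48

Highest: fee (4043.48)
Lowest: withdrawal (1958.97)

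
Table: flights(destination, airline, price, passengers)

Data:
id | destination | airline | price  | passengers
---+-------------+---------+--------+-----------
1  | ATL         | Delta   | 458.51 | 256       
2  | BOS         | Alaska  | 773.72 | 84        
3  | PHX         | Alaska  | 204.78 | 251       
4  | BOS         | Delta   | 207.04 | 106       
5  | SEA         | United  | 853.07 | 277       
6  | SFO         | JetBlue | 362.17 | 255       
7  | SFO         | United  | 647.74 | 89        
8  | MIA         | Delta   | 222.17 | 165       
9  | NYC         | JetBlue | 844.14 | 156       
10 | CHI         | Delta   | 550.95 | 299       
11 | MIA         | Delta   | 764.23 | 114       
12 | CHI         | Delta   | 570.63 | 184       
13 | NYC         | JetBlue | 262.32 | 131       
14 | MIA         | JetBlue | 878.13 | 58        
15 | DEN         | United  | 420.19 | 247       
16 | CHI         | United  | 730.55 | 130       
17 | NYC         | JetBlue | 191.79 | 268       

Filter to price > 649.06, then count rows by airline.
SELECT airline, COUNT(*)
FROM flights
WHERE price > 649.06
GROUP BY airline

Note: WHERE filters rows before grouping.

Result:
  Alaska: 1
  Delta: 1
  JetBlue: 2
  United: 2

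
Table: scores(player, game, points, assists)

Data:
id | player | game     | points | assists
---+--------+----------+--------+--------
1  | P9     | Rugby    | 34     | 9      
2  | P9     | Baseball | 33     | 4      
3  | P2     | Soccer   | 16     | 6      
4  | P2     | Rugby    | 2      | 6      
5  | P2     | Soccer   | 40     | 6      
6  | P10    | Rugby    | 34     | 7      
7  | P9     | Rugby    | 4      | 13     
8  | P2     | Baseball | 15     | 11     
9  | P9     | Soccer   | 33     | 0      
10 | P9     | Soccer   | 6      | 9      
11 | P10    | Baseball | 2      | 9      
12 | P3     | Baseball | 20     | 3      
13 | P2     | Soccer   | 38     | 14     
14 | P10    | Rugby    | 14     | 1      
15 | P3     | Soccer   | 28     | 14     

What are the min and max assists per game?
SELECT game, MIN(assists), MAX(assists)
FROM scores
GROUP BY game

Result:
  Baseball: min=3, max=11
  Rugby: min=1, max=13
  Soccer: min=0, max=14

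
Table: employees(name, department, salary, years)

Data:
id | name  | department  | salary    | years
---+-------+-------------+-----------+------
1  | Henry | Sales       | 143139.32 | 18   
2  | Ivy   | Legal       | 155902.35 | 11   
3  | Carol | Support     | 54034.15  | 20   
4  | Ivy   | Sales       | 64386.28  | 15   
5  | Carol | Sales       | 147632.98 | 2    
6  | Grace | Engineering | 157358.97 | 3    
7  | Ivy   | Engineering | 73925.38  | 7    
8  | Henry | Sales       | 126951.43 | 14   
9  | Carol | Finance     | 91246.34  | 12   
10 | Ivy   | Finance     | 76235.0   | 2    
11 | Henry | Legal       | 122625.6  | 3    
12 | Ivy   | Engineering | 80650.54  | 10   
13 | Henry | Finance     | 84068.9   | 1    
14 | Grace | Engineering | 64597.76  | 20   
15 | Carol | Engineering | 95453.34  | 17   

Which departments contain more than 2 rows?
SELECT department, COUNT(*) as cnt
FROM employees
GROUP BY department
HAVING COUNT(*) > 2

Result:
  Engineering: 5
  Finance: 3
  Sales: 4

Note: HAVING filters groups after aggregation, WHERE filters rows before.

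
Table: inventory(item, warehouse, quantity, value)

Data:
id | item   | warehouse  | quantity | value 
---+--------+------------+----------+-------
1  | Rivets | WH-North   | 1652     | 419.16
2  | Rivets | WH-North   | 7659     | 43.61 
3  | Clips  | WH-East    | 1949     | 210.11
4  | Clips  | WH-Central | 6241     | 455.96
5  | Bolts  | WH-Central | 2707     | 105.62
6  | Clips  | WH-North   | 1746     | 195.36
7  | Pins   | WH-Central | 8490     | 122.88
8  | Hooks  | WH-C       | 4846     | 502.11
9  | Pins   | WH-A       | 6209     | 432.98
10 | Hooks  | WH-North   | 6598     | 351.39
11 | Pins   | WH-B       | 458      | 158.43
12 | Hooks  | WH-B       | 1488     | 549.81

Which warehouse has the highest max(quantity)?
SELECT warehouse, MAX(quantity) as val
FROM inventory
GROUP BY warehouse
ORDER BY val DESC
LIMIT 1

Result: WH-Central with max(quantity) = 8490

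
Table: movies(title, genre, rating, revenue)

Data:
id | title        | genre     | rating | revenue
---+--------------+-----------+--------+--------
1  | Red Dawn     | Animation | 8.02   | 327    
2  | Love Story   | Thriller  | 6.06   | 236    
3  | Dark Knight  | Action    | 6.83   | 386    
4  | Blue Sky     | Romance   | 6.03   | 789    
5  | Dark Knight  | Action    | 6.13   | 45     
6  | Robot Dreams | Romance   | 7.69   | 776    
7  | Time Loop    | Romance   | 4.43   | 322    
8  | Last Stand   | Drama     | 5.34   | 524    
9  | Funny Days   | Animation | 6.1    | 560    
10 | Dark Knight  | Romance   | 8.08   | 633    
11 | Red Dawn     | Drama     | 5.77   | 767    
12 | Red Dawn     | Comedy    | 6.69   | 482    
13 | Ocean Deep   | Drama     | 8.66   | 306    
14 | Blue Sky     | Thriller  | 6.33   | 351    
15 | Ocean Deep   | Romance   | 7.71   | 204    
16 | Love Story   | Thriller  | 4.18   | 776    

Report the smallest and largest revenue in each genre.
SELECT genre, MIN(revenue), MAX(revenue)
FROM movies
GROUP BY genre

Result:
  Action: min=45, max=386
  Animation: min=327, max=560
  Comedy: min=482, max=482
  Drama: min=306, max=767
  Romance: min=204, max=789
  Thriller: min=236, max=776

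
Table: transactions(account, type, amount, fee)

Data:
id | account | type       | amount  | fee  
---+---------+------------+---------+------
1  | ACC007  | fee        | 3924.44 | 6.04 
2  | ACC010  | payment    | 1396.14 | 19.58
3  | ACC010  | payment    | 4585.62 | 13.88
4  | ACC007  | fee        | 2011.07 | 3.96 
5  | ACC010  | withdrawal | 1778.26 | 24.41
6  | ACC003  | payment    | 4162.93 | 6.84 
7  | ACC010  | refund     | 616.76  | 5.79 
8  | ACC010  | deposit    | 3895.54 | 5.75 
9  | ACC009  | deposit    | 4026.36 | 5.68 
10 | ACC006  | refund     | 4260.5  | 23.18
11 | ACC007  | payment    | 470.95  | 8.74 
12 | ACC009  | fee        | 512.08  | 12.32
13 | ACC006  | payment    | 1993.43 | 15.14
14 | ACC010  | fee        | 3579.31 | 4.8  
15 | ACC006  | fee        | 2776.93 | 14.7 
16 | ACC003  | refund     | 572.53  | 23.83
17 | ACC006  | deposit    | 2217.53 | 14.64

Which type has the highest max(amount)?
SELECT type, MAX(amount) as val
FROM transactions
GROUP BY type
ORDER BY val DESC
LIMIT 1

Result: payment with max(amount) = 4585.62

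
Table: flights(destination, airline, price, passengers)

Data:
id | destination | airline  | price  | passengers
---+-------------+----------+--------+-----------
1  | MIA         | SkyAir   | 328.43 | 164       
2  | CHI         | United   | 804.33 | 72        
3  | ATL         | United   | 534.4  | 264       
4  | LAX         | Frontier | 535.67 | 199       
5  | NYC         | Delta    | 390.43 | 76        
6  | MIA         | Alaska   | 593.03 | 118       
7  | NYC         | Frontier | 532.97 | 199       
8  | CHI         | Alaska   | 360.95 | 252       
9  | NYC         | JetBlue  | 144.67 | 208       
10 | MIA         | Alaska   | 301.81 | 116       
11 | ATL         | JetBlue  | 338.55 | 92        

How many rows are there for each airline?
SELECT airline, COUNT(*) as count
FROM flights
GROUP BY airline

Result:
  Alaska: 3
  Delta: 1
  Frontier: 2
  JetBlue: 2
  SkyAir: 1
  United: 2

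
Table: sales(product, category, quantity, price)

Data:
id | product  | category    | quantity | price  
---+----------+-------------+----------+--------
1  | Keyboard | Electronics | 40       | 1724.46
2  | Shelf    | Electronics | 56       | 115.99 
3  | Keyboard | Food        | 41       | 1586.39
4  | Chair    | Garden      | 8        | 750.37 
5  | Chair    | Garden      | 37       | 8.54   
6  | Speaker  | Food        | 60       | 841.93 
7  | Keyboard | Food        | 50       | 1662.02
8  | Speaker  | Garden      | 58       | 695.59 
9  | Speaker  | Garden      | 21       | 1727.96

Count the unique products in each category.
SELECT category, COUNT(DISTINCT product)
FROM sales
GROUP BY category

Result:
  Electronics: 2 distinct
  Food: 2 distinct
  Garden: 2 distinct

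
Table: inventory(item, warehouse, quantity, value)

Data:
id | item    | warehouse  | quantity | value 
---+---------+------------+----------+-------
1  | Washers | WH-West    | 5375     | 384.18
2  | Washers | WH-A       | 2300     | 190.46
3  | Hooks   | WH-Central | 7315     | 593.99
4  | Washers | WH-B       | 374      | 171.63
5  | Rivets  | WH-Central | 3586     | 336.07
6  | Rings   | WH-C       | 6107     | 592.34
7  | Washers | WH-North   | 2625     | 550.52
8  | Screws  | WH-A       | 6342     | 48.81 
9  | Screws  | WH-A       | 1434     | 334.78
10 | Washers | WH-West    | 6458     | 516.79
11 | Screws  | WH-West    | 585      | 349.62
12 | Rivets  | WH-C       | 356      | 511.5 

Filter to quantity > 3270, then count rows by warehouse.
SELECT warehouse, COUNT(*)
FROM inventory
WHERE quantity > 3270
GROUP BY warehouse

Note: WHERE filters rows before grouping.

Result:
  WH-A: 1
  WH-C: 1
  WH-Central: 2
  WH-West: 2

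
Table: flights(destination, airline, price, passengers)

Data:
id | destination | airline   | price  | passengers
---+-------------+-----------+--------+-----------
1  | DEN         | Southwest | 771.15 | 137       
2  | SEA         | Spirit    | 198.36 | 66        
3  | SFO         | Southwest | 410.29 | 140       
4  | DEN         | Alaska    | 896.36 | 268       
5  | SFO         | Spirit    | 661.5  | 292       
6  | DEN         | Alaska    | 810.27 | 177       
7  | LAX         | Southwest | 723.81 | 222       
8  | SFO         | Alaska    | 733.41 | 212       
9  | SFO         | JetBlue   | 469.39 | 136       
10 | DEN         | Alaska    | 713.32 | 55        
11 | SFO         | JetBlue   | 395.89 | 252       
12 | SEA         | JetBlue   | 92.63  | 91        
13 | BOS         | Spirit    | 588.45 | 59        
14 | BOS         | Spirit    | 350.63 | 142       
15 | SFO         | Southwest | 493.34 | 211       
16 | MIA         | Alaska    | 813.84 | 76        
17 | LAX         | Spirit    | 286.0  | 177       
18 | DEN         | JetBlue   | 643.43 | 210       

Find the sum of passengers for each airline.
SELECT airline, SUM(passengers) as result
FROM flights
GROUP BY airline

Result:
  Alaska: 788
  JetBlue: 689
  Southwest: 710
  Spirit: 736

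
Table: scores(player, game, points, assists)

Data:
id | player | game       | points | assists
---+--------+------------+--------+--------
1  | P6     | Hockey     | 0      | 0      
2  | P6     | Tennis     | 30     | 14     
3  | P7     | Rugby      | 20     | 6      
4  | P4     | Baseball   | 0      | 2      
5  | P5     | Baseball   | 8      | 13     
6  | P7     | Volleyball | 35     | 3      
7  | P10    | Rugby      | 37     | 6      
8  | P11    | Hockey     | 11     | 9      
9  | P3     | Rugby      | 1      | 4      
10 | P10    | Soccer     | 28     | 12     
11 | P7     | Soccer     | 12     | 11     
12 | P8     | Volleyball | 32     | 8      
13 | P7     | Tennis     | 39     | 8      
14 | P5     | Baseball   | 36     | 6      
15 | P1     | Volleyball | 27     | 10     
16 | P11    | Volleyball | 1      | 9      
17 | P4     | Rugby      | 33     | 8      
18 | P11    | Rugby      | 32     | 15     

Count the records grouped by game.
SELECT game, COUNT(*) as count
FROM scores
GROUP BY game

Result:
  Baseball: 3
  Hockey: 2
  Rugby: 5
  Soccer: 2
  Tennis: 2
  Volleyball: 4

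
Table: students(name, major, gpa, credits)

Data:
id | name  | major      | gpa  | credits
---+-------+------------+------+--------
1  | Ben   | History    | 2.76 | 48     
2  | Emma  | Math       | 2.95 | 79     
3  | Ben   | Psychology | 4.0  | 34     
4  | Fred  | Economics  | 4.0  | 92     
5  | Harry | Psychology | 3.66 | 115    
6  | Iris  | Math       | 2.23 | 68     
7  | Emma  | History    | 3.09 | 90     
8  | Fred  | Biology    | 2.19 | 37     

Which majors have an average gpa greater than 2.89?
SELECT major, AVG(gpa)
FROM students
GROUP BY major
HAVING AVG(gpa) > 2.89

Result:
  Economics: avg=4.00
  History: avg=2.93
  Psychology: avg=3.83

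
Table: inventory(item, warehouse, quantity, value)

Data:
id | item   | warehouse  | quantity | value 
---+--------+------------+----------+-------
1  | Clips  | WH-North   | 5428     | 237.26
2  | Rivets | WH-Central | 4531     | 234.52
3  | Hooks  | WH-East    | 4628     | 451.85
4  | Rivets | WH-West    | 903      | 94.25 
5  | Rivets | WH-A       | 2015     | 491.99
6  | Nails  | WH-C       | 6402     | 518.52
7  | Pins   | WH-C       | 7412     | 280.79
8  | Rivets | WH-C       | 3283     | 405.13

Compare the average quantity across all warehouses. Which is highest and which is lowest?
SELECT warehouse, AVG(quantity)
FROM inventory
GROUP BY warehouse
ORDER BY AVG(quantity)

All groups:
  WH-West: 903.00
  WH-A: 2015.00
  WH-Central: 4531.00
  WH-East: 4628.00
  WH-North: 5428.00
  WH-C: 5699.00

Highest: WH-C (5699.00)
Lowest: WH-West (903.00)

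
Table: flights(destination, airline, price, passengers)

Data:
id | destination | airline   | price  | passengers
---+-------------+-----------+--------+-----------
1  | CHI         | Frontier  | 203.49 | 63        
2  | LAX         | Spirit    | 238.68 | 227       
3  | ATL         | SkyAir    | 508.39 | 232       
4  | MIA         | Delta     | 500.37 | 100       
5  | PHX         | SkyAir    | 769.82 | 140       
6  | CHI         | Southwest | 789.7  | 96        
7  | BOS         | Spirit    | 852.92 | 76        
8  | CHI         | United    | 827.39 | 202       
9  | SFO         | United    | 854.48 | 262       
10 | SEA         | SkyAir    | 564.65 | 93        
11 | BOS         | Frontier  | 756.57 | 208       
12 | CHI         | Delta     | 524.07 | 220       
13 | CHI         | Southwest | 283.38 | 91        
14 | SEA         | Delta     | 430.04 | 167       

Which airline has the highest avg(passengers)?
SELECT airline, AVG(passengers) as val
FROM flights
GROUP BY airline
ORDER BY val DESC
LIMIT 1

Result: United with avg(passengers) = 232.00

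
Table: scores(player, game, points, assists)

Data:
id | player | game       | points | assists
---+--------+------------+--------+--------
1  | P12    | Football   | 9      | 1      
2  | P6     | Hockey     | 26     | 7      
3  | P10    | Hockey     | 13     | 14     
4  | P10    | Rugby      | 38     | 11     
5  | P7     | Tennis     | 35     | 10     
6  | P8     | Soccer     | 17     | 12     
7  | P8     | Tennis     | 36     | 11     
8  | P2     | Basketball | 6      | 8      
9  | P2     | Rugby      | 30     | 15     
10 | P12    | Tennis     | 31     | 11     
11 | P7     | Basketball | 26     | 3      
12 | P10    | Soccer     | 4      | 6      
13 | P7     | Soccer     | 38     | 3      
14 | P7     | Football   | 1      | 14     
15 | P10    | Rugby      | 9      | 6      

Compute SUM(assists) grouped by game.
SELECT game, SUM(assists) as result
FROM scores
GROUP BY game

Result:
  Basketball: 11
  Football: 15
  Hockey: 21
  Rugby: 32
  Soccer: 21
  Tennis: 32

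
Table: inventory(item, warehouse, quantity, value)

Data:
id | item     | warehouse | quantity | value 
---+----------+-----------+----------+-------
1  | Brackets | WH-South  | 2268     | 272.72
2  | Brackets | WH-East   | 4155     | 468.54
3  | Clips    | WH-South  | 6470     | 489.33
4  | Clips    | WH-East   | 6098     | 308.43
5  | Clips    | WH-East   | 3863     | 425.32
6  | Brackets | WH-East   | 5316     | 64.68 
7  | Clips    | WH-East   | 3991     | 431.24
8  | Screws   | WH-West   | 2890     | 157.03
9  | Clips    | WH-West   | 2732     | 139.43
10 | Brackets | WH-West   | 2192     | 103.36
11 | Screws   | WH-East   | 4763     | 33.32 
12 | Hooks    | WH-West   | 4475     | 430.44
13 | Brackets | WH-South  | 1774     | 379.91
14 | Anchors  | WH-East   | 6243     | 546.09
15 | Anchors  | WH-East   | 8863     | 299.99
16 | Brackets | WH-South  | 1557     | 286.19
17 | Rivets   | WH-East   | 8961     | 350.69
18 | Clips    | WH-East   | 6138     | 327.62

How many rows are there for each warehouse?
SELECT warehouse, COUNT(*) as count
FROM inventory
GROUP BY warehouse

Result:
  WH-East: 10
  WH-South: 4
  WH-West: 4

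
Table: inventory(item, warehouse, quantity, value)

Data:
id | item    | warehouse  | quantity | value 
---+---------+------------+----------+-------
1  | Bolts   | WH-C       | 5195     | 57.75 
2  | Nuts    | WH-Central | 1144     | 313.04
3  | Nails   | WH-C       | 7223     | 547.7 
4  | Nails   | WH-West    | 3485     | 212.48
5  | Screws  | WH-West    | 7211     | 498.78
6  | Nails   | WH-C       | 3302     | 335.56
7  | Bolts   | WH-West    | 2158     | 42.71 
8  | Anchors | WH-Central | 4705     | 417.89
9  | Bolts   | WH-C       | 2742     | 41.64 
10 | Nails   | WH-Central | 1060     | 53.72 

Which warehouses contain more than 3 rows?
SELECT warehouse, COUNT(*) as cnt
FROM inventory
GROUP BY warehouse
HAVING COUNT(*) > 3

Result:
  WH-C: 4

Note: HAVING filters groups after aggregation, WHERE filters rows before.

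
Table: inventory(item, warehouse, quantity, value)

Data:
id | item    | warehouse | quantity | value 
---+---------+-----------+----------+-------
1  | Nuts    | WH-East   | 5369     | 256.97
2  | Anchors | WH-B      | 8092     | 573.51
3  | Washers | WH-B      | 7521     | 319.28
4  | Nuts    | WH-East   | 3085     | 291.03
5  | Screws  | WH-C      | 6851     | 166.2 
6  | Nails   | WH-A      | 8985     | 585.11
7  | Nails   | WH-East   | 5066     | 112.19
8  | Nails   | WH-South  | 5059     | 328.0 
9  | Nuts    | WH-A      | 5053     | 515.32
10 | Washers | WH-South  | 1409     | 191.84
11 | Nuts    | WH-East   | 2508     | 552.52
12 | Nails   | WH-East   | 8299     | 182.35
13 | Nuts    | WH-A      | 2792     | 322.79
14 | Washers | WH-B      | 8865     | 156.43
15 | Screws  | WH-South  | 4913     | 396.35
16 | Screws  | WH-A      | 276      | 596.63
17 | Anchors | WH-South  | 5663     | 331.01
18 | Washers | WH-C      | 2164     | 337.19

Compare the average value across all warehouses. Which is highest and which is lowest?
SELECT warehouse, AVG(value)
FROM inventory
GROUP BY warehouse
ORDER BY AVG(value)

All groups:
  WH-C: 251.70
  WH-East: 279.01
  WH-South: 311.80
  WH-B: 349.74
  WH-A: 504.96

Highest: WH-A (504.96)
Lowest: WH-C (251.70)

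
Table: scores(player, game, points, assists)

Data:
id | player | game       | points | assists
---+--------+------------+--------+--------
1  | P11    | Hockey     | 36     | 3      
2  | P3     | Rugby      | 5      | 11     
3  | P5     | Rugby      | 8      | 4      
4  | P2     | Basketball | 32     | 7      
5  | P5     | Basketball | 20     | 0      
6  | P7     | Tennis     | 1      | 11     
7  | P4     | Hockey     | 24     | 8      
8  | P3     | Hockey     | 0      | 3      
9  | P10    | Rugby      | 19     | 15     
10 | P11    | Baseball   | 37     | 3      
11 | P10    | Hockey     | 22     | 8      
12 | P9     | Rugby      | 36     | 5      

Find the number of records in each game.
SELECT game, COUNT(*) as count
FROM scores
GROUP BY game

Result:
  Baseball: 1
  Basketball: 2
  Hockey: 4
  Rugby: 4
  Tennis: 1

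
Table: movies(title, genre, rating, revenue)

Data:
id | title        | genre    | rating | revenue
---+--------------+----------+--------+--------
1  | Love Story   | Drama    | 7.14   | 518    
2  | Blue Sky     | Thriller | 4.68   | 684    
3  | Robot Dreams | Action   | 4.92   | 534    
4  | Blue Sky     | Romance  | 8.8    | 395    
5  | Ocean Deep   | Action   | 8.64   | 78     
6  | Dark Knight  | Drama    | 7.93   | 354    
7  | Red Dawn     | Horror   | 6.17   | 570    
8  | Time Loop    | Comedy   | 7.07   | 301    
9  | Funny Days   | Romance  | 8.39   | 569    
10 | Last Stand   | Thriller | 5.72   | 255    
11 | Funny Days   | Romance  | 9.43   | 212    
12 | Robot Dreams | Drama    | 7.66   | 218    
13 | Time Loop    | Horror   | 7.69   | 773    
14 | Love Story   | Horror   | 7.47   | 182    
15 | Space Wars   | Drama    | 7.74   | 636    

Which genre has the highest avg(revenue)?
SELECT genre, AVG(revenue) as val
FROM movies
GROUP BY genre
ORDER BY val DESC
LIMIT 1

Result: Horror with avg(revenue) = 508.33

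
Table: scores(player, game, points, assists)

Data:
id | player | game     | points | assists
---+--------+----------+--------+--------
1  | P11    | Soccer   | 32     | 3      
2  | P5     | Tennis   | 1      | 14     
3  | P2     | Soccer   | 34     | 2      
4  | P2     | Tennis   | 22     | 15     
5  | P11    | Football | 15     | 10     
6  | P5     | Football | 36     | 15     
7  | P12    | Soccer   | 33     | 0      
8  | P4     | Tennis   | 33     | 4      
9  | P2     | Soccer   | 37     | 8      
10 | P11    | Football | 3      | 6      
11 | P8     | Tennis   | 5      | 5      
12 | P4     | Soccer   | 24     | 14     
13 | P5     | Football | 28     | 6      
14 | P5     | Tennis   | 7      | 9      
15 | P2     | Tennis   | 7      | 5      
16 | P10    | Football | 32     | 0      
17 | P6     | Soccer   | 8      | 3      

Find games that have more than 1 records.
SELECT game, COUNT(*) as cnt
FROM scores
GROUP BY game
HAVING COUNT(*) > 1

Result:
  Football: 5
  Soccer: 6
  Tennis: 6

Note: HAVING filters groups after aggregation, WHERE filters rows before.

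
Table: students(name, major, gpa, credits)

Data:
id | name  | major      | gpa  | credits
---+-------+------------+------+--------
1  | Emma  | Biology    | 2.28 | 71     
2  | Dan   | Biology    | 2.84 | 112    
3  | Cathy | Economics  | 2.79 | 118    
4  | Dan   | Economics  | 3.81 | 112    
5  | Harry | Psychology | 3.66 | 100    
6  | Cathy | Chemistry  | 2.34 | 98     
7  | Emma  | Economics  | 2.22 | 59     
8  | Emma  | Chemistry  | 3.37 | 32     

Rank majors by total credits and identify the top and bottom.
SELECT major, SUM(credits)
FROM students
GROUP BY major
ORDER BY SUM(credits)

All groups:
  Psychology: 100
  Chemistry: 130
  Biology: 183
  Economics: 289

Highest: Economics (289)
Lowest: Psychology (100)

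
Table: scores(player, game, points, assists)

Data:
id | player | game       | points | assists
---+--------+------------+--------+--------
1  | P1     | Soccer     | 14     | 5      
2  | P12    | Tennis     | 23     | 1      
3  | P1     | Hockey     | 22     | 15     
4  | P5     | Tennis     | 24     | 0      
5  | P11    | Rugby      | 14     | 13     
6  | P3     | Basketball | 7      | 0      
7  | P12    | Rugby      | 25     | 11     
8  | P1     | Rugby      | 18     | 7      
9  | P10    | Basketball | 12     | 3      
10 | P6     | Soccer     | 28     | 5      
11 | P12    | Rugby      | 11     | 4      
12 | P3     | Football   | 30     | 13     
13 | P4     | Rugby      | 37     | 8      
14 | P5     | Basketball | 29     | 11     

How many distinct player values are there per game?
SELECT game, COUNT(DISTINCT player)
FROM scores
GROUP BY game

Result:
  Basketball: 3 distinct
  Football: 1 distinct
  Hockey: 1 distinct
  Rugby: 4 distinct
  Soccer: 2 distinct
  Tennis: 2 distinct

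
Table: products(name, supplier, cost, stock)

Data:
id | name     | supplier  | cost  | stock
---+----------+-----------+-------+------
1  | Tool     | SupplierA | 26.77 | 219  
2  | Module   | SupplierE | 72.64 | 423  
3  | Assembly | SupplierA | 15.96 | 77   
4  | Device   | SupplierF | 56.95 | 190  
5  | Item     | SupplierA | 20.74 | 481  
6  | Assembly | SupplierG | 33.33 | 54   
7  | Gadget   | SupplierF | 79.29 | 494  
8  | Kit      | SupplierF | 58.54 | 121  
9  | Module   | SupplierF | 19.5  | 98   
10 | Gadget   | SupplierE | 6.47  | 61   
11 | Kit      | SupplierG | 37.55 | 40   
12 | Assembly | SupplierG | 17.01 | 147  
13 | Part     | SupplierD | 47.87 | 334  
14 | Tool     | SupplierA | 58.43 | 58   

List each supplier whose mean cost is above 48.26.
SELECT supplier, AVG(cost)
FROM products
GROUP BY supplier
HAVING AVG(cost) > 48.26

Result:
  SupplierF: avg=53.57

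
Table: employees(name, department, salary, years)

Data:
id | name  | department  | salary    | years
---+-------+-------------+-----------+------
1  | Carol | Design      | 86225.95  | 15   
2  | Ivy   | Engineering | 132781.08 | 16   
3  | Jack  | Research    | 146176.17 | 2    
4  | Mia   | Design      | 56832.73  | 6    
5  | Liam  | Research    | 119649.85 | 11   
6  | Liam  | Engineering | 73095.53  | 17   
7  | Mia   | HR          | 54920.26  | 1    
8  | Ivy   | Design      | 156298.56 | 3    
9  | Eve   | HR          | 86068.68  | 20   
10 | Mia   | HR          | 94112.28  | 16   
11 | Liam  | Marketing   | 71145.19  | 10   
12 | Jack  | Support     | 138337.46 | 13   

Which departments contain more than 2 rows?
SELECT department, COUNT(*) as cnt
FROM employees
GROUP BY department
HAVING COUNT(*) > 2

Result:
  Design: 3
  HR: 3

Note: HAVING filters groups after aggregation, WHERE filters rows before.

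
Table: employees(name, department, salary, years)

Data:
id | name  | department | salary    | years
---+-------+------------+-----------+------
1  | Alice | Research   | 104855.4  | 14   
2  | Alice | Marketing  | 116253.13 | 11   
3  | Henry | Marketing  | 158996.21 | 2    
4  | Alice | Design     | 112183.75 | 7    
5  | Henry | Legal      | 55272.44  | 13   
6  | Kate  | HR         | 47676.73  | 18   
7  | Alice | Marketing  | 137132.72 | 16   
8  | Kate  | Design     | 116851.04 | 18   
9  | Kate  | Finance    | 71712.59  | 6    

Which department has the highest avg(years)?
SELECT department, AVG(years) as val
FROM employees
GROUP BY department
ORDER BY val DESC
LIMIT 1

Result: HR with avg(years) = 18.00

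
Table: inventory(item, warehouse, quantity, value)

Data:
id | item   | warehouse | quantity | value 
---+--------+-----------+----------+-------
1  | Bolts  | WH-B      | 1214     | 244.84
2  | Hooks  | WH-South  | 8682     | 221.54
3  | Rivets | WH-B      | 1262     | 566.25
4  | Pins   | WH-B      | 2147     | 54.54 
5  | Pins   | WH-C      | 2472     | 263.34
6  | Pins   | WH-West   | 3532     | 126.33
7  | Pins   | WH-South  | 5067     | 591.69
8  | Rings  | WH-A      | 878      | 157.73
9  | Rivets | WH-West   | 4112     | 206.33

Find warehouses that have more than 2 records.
SELECT warehouse, COUNT(*) as cnt
FROM inventory
GROUP BY warehouse
HAVING COUNT(*) > 2

Result:
  WH-B: 3

Note: HAVING filters groups after aggregation, WHERE filters rows before.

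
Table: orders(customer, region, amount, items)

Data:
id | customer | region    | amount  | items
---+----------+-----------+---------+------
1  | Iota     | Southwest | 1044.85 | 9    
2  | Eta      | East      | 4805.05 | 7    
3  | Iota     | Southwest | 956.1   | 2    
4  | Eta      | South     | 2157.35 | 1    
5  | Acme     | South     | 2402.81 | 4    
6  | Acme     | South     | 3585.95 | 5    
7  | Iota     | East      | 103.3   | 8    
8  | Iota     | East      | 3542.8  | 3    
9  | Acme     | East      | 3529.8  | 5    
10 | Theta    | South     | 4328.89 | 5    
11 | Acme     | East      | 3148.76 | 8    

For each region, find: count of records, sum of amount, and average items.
SELECT region,
       COUNT(*) as cnt,
       SUM(amount) as total_amount,
       AVG(items) as avg_items
FROM orders
GROUP BY region

Result:
  East: 5 records, 15129.71 total amount, 6.20 avg items
  South: 4 records, 12475.00 total amount, 3.75 avg items
  Southwest: 2 records, 2000.95 total amount, 5.50 avg items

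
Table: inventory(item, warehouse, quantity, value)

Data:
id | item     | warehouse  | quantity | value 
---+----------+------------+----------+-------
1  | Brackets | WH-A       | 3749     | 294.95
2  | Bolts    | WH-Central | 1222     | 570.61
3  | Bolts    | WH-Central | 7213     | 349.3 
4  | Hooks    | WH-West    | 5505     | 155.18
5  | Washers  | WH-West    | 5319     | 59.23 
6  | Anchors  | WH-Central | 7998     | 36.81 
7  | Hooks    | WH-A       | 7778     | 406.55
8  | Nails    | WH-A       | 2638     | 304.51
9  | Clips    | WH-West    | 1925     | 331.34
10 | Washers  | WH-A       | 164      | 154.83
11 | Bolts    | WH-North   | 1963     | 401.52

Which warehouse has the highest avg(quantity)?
SELECT warehouse, AVG(quantity) as val
FROM inventory
GROUP BY warehouse
ORDER BY val DESC
LIMIT 1

Result: WH-Central with avg(quantity) = 5477.67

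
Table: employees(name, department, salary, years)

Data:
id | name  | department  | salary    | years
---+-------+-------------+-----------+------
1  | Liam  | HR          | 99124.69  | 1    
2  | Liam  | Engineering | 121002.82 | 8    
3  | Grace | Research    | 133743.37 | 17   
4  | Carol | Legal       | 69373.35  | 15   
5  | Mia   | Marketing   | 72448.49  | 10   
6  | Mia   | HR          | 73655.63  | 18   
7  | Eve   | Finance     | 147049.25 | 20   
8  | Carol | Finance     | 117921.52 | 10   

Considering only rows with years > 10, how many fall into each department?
SELECT department, COUNT(*)
FROM employees
WHERE years > 10
GROUP BY department

Note: WHERE filters rows before grouping.

Result:
  Finance: 1
  HR: 1
  Legal: 1
  Research: 1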